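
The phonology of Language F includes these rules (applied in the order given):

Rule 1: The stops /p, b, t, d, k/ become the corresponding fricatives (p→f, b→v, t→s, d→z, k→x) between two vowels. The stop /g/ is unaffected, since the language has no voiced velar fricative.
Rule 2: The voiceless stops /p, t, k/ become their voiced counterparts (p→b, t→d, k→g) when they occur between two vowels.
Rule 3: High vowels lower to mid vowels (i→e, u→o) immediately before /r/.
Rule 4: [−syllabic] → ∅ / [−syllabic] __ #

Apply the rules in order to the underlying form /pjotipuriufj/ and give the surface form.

pjosiforiuf

Rule 1 (intervocalic spirantization): /t/ is a stop between vowels /o/ and /i/, so it spirantizes to the fricative [s]. /p/ is a stop between vowels /i/ and /u/, so it spirantizes to the fricative [f]. /pjotipuriufj/ → pjosifuriufj.
Rule 2 (intervocalic voicing): no segment meets the environment; /pjosifuriufj/ is unchanged.
Rule 3 (pre-rhotic lowering): /u/ is a high vowel immediately before /r/, so it lowers to [o]. /pjosifuriufj/ → pjosiforiufj.
Rule 4 (final cluster simplification): /j/ is the second consonant of a word-final cluster /fj/, so it deletes. /pjosiforiufj/ → pjosiforiuf.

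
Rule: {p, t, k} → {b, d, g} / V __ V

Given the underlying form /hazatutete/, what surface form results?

/t/ is a voiceless stop between vowels /a/ and /u/, so it voices to [d].
/t/ is a voiceless stop between vowels /u/ and /e/, so it voices to [d].
/t/ is a voiceless stop between vowels /e/ and /e/, so it voices to [d].
Surface form: [hazadudede].

hazadudede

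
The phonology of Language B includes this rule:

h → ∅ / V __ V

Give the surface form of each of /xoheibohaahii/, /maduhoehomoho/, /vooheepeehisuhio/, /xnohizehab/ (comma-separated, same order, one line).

xoeiboaaii, maduoeomoo, vooeepeeisuio, xnoizeab

/xoheibohaahii/: /h/ occurs between vowels /o/ and /e/, so it deletes. /h/ occurs between vowels /o/ and /a/, so it deletes. /h/ occurs between vowels /a/ and /i/, so it deletes. → [xoeiboaaii].
/maduhoehomoho/: /h/ occurs between vowels /u/ and /o/, so it deletes. /h/ occurs between vowels /e/ and /o/, so it deletes. /h/ occurs between vowels /o/ and /o/, so it deletes. → [maduoeomoo].
/vooheepeehisuhio/: /h/ occurs between vowels /o/ and /e/, so it deletes. /h/ occurs between vowels /e/ and /i/, so it deletes. /h/ occurs between vowels /u/ and /i/, so it deletes. → [vooeepeeisuio].
/xnohizehab/: /h/ occurs between vowels /o/ and /i/, so it deletes. /h/ occurs between vowels /e/ and /a/, so it deletes. → [xnoizeab].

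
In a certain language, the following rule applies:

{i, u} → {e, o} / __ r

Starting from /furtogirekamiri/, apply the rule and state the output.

fortogerekameri

Scanning /furtogirekamiri/: /u/ is a high vowel immediately before /r/, so it lowers to [o]; /i/ is a high vowel immediately before /r/, so it lowers to [e]; /i/ is a high vowel immediately before /r/, so it lowers to [e]; /i/ at position 15 is not in the conditioning environment.
Result: [fortogerekameri].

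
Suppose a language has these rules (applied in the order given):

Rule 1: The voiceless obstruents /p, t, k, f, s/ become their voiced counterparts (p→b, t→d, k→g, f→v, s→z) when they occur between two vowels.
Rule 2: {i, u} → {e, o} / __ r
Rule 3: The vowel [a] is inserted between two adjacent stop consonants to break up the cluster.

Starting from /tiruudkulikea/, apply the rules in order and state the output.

teruudakuligea

Rule 1 (intervocalic voicing): /k/ is a voiceless obstruent between vowels /i/ and /e/, so it voices to [g]. /tiruudkulikea/ → tiruudkuligea.
Rule 2 (pre-rhotic lowering): /i/ is a high vowel immediately before /r/, so it lowers to [e]. /tiruudkuligea/ → teruudkuligea.
Rule 3 (stop-cluster a-epenthesis): /d/ and /k/ form a stop–stop cluster, so [a] is inserted between them. /teruudkuligea/ → teruudakuligea.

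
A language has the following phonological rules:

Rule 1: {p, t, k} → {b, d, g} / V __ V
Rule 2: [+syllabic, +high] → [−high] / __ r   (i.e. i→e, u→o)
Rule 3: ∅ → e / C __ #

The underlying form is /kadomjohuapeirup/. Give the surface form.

kadomjohuabeerupe

Rule 1 (intervocalic voicing): /p/ is a voiceless stop between vowels /a/ and /e/, so it voices to [b]. /kadomjohuapeirup/ → kadomjohuabeirup.
Rule 2 (pre-rhotic lowering): /i/ is a high vowel immediately before /r/, so it lowers to [e]. /kadomjohuabeirup/ → kadomjohuabeerup.
Rule 3 (final e-epenthesis): the form ends in the consonant /p/, so [e] is inserted word-finally. /kadomjohuabeerup/ → kadomjohuabeerupe.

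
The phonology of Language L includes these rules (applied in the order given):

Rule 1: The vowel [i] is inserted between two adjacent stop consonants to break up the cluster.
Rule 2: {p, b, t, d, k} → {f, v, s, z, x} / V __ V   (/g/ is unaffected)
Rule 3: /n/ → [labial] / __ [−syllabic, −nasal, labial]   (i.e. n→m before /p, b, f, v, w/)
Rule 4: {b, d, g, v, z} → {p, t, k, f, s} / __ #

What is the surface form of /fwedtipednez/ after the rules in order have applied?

Rule 1 (stop-cluster i-epenthesis): /d/ and /t/ form a stop–stop cluster, so [i] is inserted between them. /fwedtipednez/ → fweditipednez.
Rule 2 (intervocalic spirantization): /d/ is a stop between vowels /e/ and /i/, so it spirantizes to the fricative [z]. /t/ is a stop between vowels /i/ and /i/, so it spirantizes to the fricative [s]. /p/ is a stop between vowels /i/ and /e/, so it spirantizes to the fricative [f]. /fweditipednez/ → fwezisifednez.
Rule 3 (nasal place assimilation): no segment meets the environment; /fwezisifednez/ is unchanged.
Rule 4 (final devoicing): /z/ is a voiced obstruent in word-final position, so it devoices to [s]. /fwezisifednez/ → fwezisifednes.

fwezisifednes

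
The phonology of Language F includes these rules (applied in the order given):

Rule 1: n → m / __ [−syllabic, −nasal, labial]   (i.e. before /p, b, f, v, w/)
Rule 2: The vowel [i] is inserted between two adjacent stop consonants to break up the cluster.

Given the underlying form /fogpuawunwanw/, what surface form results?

Rule 1 (nasal place assimilation): /n/ precedes the labial consonant /w/, so it assimilates in place to [m]. /n/ precedes the labial consonant /w/, so it assimilates in place to [m]. /fogpuawunwanw/ → fogpuawumwamw.
Rule 2 (stop-cluster i-epenthesis): /g/ and /p/ form a stop–stop cluster, so [i] is inserted between them. /fogpuawumwamw/ → fogipuawumwamw.

fogipuawumwamw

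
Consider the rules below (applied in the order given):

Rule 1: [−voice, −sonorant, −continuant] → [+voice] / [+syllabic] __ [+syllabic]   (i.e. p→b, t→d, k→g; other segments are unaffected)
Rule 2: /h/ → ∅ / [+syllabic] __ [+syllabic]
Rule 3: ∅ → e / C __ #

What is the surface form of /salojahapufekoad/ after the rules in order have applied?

salojaabufegoade

Rule 1 (intervocalic voicing): /p/ is a voiceless stop between vowels /a/ and /u/, so it voices to [b]. /k/ is a voiceless stop between vowels /e/ and /o/, so it voices to [g]. /salojahapufekoad/ → salojahabufegoad.
Rule 2 (intervocalic h-deletion): /h/ occurs between vowels /a/ and /a/, so it deletes. /salojahabufegoad/ → salojaabufegoad.
Rule 3 (final e-epenthesis): the form ends in the consonant /d/, so [e] is inserted word-finally. /salojaabufegoad/ → salojaabufegoade.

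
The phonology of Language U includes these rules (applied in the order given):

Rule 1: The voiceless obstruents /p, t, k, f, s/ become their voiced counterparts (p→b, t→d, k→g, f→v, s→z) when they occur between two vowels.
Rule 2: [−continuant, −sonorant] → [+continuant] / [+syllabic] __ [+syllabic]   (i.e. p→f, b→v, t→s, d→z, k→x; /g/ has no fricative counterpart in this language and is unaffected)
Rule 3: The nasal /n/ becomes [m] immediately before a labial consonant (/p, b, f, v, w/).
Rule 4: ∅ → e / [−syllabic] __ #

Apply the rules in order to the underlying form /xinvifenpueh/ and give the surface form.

Rule 1 (intervocalic voicing): /f/ is a voiceless obstruent between vowels /i/ and /e/, so it voices to [v]. /xinvifenpueh/ → xinvivenpueh.
Rule 2 (intervocalic spirantization): no segment meets the environment; /xinvivenpueh/ is unchanged.
Rule 3 (nasal place assimilation): /n/ precedes the labial consonant /v/, so it assimilates in place to [m]. /n/ precedes the labial consonant /p/, so it assimilates in place to [m]. /xinvivenpueh/ → ximvivempueh.
Rule 4 (final e-epenthesis): the form ends in the consonant /h/, so [e] is inserted word-finally. /ximvivempueh/ → ximvivempuehe.

ximvivempuehe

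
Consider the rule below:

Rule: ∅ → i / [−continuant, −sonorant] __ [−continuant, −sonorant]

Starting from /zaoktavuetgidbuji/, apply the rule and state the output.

zaokitavuetigidibuji

/k/ and /t/ form a stop–stop cluster, so [i] is inserted between them.
/t/ and /g/ form a stop–stop cluster, so [i] is inserted between them.
/d/ and /b/ form a stop–stop cluster, so [i] is inserted between them.
Surface form: [zaokitavuetigidibuji].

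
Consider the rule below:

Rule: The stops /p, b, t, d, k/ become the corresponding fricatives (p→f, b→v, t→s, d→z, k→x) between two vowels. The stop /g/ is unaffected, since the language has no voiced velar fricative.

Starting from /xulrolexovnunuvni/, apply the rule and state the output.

No segment of /xulrolexovnunuvni/ meets the structural description of the rule, so the form surfaces unchanged.

xulrolexovnunuvni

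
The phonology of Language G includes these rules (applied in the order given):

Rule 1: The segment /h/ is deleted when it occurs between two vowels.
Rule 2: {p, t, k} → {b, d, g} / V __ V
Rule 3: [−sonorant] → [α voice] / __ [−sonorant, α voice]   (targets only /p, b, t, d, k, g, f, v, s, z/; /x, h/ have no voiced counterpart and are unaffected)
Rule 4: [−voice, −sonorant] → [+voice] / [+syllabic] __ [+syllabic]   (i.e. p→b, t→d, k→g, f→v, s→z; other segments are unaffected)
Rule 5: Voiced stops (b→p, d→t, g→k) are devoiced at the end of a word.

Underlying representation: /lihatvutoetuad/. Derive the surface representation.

Rule 1 (intervocalic h-deletion): /h/ occurs between vowels /i/ and /a/, so it deletes. /lihatvutoetuad/ → liatvutoetuad.
Rule 2 (intervocalic voicing): /t/ is a voiceless stop between vowels /u/ and /o/, so it voices to [d]. /t/ is a voiceless stop between vowels /e/ and /u/, so it voices to [d]. /liatvutoetuad/ → liatvudoeduad.
Rule 3 (regressive voicing assimilation): /t/ precedes the voiced obstruent /v/, so it voices to [d] by assimilation. /liatvudoeduad/ → liadvudoeduad.
Rule 4 (intervocalic voicing): no segment meets the environment; /liadvudoeduad/ is unchanged.
Rule 5 (final devoicing): /d/ is a voiced stop in word-final position, so it devoices to [t]. /liadvudoeduad/ → liadvudoeduat.

liadvudoeduat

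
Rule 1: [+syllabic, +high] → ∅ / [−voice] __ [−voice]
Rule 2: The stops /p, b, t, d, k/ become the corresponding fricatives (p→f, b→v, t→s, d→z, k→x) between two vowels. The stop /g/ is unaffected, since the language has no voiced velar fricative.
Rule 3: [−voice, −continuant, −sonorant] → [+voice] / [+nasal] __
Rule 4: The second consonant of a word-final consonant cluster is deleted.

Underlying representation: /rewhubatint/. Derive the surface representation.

Rule 1 (high vowel syncope): no segment meets the environment; /rewhubatint/ is unchanged.
Rule 2 (intervocalic spirantization): /b/ is a stop between vowels /u/ and /a/, so it spirantizes to the fricative [v]. /t/ is a stop between vowels /a/ and /i/, so it spirantizes to the fricative [s]. /rewhubatint/ → rewhuvasint.
Rule 3 (post-nasal voicing): /t/ is a voiceless stop immediately after the nasal /n/, so it voices to [d]. /rewhuvasint/ → rewhuvasind.
Rule 4 (final cluster simplification): /d/ is the second consonant of a word-final cluster /nd/, so it deletes. /rewhuvasind/ → rewhuvasin.

rewhuvasin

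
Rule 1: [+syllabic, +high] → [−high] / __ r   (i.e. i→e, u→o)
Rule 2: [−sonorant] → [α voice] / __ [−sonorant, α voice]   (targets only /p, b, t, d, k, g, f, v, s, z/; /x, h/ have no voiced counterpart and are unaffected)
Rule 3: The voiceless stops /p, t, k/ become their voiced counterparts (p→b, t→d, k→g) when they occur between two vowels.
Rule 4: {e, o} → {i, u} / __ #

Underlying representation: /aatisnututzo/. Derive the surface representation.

Rule 1 (pre-rhotic lowering): no segment meets the environment; /aatisnututzo/ is unchanged.
Rule 2 (regressive voicing assimilation): /t/ precedes the voiced obstruent /z/, so it voices to [d] by assimilation. /aatisnututzo/ → aatisnutudzo.
Rule 3 (intervocalic voicing): /t/ is a voiceless stop between vowels /a/ and /i/, so it voices to [d]. /t/ is a voiceless stop between vowels /u/ and /u/, so it voices to [d]. /aatisnutudzo/ → aadisnududzo.
Rule 4 (final vowel raising): /o/ is a mid vowel in word-final position, so it raises to [u]. /aadisnududzo/ → aadisnududzu.

aadisnududzu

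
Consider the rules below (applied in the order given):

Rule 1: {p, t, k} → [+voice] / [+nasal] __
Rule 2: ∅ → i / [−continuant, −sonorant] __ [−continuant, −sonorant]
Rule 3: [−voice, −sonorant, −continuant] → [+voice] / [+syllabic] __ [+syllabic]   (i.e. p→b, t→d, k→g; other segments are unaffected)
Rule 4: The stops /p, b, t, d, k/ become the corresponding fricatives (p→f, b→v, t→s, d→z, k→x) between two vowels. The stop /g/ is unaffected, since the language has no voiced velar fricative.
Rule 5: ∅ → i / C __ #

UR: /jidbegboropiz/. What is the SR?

jizivegivorovizi

Rule 1 (post-nasal voicing): no segment meets the environment; /jidbegboropiz/ is unchanged.
Rule 2 (stop-cluster i-epenthesis): /d/ and /b/ form a stop–stop cluster, so [i] is inserted between them. /g/ and /b/ form a stop–stop cluster, so [i] is inserted between them. /jidbegboropiz/ → jidibegiboropiz.
Rule 3 (intervocalic voicing): /p/ is a voiceless stop between vowels /o/ and /i/, so it voices to [b]. /jidibegiboropiz/ → jidibegiborobiz.
Rule 4 (intervocalic spirantization): /d/ is a stop between vowels /i/ and /i/, so it spirantizes to the fricative [z]. /b/ is a stop between vowels /i/ and /e/, so it spirantizes to the fricative [v]. /b/ is a stop between vowels /i/ and /o/, so it spirantizes to the fricative [v]. /b/ is a stop between vowels /o/ and /i/, so it spirantizes to the fricative [v]. /jidibegiborobiz/ → jizivegivoroviz.
Rule 5 (final i-epenthesis): the form ends in the consonant /z/, so [i] is inserted word-finally. /jizivegivoroviz/ → jizivegivorovizi.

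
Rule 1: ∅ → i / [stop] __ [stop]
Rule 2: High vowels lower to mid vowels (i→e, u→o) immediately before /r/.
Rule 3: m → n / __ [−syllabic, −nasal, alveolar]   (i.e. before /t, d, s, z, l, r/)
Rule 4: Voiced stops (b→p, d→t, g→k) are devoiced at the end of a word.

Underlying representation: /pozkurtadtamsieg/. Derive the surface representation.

Rule 1 (stop-cluster i-epenthesis): /d/ and /t/ form a stop–stop cluster, so [i] is inserted between them. /pozkurtadtamsieg/ → pozkurtaditamsieg.
Rule 2 (pre-rhotic lowering): /u/ is a high vowel immediately before /r/, so it lowers to [o]. /pozkurtaditamsieg/ → pozkortaditamsieg.
Rule 3 (nasal place assimilation): /m/ precedes the alveolar consonant /s/, so it assimilates in place to [n]. /pozkortaditamsieg/ → pozkortaditansieg.
Rule 4 (final devoicing): /g/ is a voiced stop in word-final position, so it devoices to [k]. /pozkortaditansieg/ → pozkortaditansiek.

pozkortaditansiek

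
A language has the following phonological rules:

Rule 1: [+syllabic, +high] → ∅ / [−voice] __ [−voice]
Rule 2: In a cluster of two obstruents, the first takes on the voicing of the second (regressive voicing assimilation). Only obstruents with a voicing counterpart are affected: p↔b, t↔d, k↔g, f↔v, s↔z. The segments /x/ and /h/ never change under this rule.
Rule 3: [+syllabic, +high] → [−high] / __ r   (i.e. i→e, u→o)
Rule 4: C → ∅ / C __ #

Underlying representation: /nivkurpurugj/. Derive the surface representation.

Rule 1 (high vowel syncope): no segment meets the environment; /nivkurpurugj/ is unchanged.
Rule 2 (regressive voicing assimilation): /v/ precedes the voiceless obstruent /k/, so it devoices to [f] by assimilation. /nivkurpurugj/ → nifkurpurugj.
Rule 3 (pre-rhotic lowering): /u/ is a high vowel immediately before /r/, so it lowers to [o]. /u/ is a high vowel immediately before /r/, so it lowers to [o]. /nifkurpurugj/ → nifkorporugj.
Rule 4 (final cluster simplification): /j/ is the second consonant of a word-final cluster /gj/, so it deletes. /nifkorporugj/ → nifkorporug.

nifkorporug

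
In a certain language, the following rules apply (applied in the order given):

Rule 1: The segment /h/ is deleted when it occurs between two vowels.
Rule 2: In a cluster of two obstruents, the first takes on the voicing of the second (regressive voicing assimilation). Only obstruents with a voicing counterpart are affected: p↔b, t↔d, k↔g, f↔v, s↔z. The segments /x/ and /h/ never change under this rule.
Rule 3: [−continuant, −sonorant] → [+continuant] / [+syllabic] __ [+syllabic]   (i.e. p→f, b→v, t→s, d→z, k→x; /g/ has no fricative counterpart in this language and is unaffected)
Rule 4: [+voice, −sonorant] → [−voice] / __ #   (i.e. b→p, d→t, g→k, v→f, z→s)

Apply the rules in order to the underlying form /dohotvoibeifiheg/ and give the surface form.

Rule 1 (intervocalic h-deletion): /h/ occurs between vowels /o/ and /o/, so it deletes. /h/ occurs between vowels /i/ and /e/, so it deletes. /dohotvoibeifiheg/ → dootvoibeifieg.
Rule 2 (regressive voicing assimilation): /t/ precedes the voiced obstruent /v/, so it voices to [d] by assimilation. /dootvoibeifieg/ → doodvoibeifieg.
Rule 3 (intervocalic spirantization): /b/ is a stop between vowels /i/ and /e/, so it spirantizes to the fricative [v]. /doodvoibeifieg/ → doodvoiveifieg.
Rule 4 (final devoicing): /g/ is a voiced obstruent in word-final position, so it devoices to [k]. /doodvoiveifieg/ → doodvoiveifiek.

doodvoiveifiek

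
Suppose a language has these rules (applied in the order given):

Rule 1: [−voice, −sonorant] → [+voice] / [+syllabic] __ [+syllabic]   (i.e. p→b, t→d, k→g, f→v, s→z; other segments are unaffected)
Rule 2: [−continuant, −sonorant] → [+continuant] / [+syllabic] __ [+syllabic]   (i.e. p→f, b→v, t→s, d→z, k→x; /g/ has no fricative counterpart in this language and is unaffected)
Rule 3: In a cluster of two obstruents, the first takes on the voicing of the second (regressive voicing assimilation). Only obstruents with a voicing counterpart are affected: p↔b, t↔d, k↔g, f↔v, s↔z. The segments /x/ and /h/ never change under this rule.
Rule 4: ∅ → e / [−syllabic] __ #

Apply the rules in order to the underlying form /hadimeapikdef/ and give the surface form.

hazimeavigdefe

Rule 1 (intervocalic voicing): /p/ is a voiceless obstruent between vowels /a/ and /i/, so it voices to [b]. /hadimeapikdef/ → hadimeabikdef.
Rule 2 (intervocalic spirantization): /d/ is a stop between vowels /a/ and /i/, so it spirantizes to the fricative [z]. /b/ is a stop between vowels /a/ and /i/, so it spirantizes to the fricative [v]. /hadimeabikdef/ → hazimeavikdef.
Rule 3 (regressive voicing assimilation): /k/ precedes the voiced obstruent /d/, so it voices to [g] by assimilation. /hazimeavikdef/ → hazimeavigdef.
Rule 4 (final e-epenthesis): the form ends in the consonant /f/, so [e] is inserted word-finally. /hazimeavigdef/ → hazimeavigdefe.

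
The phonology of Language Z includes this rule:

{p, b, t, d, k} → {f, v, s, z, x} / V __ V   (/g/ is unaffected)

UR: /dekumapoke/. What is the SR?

/k/ is a stop between vowels /e/ and /u/, so it spirantizes to the fricative [x].
/p/ is a stop between vowels /a/ and /o/, so it spirantizes to the fricative [f].
/k/ is a stop between vowels /o/ and /e/, so it spirantizes to the fricative [x].
Surface form: [dexumafoxe].

dexumafoxe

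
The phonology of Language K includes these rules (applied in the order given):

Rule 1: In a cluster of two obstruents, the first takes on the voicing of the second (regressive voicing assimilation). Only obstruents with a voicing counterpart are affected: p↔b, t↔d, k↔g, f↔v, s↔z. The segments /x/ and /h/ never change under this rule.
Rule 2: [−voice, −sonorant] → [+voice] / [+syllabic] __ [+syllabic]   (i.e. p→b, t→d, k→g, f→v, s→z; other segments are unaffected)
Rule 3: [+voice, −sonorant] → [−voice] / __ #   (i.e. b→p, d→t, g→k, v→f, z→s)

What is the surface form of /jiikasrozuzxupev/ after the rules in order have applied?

Rule 1 (regressive voicing assimilation): /z/ precedes the voiceless obstruent /x/, so it devoices to [s] by assimilation. /jiikasrozuzxupev/ → jiikasrozusxupev.
Rule 2 (intervocalic voicing): /k/ is a voiceless obstruent between vowels /i/ and /a/, so it voices to [g]. /p/ is a voiceless obstruent between vowels /u/ and /e/, so it voices to [b]. /jiikasrozusxupev/ → jiigasrozusxubev.
Rule 3 (final devoicing): /v/ is a voiced obstruent in word-final position, so it devoices to [f]. /jiigasrozusxubev/ → jiigasrozusxubef.

jiigasrozusxubef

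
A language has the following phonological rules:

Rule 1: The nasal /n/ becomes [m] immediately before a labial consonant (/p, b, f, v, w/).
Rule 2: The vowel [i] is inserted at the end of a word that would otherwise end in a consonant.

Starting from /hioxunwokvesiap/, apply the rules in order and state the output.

Rule 1 (nasal place assimilation): /n/ precedes the labial consonant /w/, so it assimilates in place to [m]. /hioxunwokvesiap/ → hioxumwokvesiap.
Rule 2 (final i-epenthesis): the form ends in the consonant /p/, so [i] is inserted word-finally. /hioxumwokvesiap/ → hioxumwokvesiapi.

hioxumwokvesiapi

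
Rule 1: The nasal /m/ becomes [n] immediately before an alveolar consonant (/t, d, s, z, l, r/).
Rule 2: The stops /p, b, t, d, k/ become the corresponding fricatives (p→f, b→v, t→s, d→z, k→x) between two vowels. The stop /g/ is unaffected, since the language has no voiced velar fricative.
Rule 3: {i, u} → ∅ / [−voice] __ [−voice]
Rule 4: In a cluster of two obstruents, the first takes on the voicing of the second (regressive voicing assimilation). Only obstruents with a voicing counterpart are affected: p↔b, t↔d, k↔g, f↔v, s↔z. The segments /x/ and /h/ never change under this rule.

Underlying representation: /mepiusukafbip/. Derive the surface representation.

mefiusxavbip

Rule 1 (nasal place assimilation): no segment meets the environment; /mepiusukafbip/ is unchanged.
Rule 2 (intervocalic spirantization): /p/ is a stop between vowels /e/ and /i/, so it spirantizes to the fricative [f]. /k/ is a stop between vowels /u/ and /a/, so it spirantizes to the fricative [x]. /mepiusukafbip/ → mefiusuxafbip.
Rule 3 (high vowel syncope): /u/ is a high vowel flanked by voiceless consonants /s/ and /x/, so it deletes. /mefiusuxafbip/ → mefiusxafbip.
Rule 4 (regressive voicing assimilation): /f/ precedes the voiced obstruent /b/, so it voices to [v] by assimilation. /mefiusxafbip/ → mefiusxavbip.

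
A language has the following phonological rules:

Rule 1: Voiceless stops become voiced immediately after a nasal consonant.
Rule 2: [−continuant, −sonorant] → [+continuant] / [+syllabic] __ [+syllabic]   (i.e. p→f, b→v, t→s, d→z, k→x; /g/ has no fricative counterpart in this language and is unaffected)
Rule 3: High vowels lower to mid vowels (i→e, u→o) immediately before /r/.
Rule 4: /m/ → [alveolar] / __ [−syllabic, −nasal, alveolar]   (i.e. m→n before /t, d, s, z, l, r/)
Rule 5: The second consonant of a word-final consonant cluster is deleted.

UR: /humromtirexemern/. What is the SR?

hunronderexemer

Rule 1 (post-nasal voicing): /t/ is a voiceless stop immediately after the nasal /m/, so it voices to [d]. /humromtirexemern/ → humromdirexemern.
Rule 2 (intervocalic spirantization): no segment meets the environment; /humromdirexemern/ is unchanged.
Rule 3 (pre-rhotic lowering): /i/ is a high vowel immediately before /r/, so it lowers to [e]. /humromdirexemern/ → humromderexemern.
Rule 4 (nasal place assimilation): /m/ precedes the alveolar consonant /r/, so it assimilates in place to [n]. /m/ precedes the alveolar consonant /d/, so it assimilates in place to [n]. /humromderexemern/ → hunronderexemern.
Rule 5 (final cluster simplification): /n/ is the second consonant of a word-final cluster /rn/, so it deletes. /hunronderexemern/ → hunronderexemer.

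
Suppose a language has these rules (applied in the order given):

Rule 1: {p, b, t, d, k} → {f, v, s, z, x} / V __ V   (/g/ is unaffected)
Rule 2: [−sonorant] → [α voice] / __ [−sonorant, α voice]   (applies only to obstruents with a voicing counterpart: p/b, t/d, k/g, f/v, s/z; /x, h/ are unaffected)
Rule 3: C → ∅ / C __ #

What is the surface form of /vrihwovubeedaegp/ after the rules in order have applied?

Rule 1 (intervocalic spirantization): /b/ is a stop between vowels /u/ and /e/, so it spirantizes to the fricative [v]. /d/ is a stop between vowels /e/ and /a/, so it spirantizes to the fricative [z]. /vrihwovubeedaegp/ → vrihwovuveezaegp.
Rule 2 (regressive voicing assimilation): /g/ precedes the voiceless obstruent /p/, so it devoices to [k] by assimilation. /vrihwovuveezaegp/ → vrihwovuveezaekp.
Rule 3 (final cluster simplification): /p/ is the second consonant of a word-final cluster /kp/, so it deletes. /vrihwovuveezaekp/ → vrihwovuveezaek.

vrihwovuveezaek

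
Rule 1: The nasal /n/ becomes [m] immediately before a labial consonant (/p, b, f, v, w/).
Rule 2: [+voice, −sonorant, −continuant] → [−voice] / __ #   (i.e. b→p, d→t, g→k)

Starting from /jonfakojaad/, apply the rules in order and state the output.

jomfakojaat

Rule 1 (nasal place assimilation): /n/ precedes the labial consonant /f/, so it assimilates in place to [m]. /jonfakojaad/ → jomfakojaad.
Rule 2 (final devoicing): /d/ is a voiced stop in word-final position, so it devoices to [t]. /jomfakojaad/ → jomfakojaat.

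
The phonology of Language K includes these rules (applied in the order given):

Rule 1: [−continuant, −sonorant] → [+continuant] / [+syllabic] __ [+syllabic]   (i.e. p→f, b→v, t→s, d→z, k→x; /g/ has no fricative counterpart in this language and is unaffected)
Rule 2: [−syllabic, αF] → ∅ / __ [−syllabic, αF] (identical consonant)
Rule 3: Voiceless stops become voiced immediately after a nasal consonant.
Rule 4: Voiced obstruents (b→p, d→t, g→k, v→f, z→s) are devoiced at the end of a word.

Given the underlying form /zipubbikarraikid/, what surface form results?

zifubixaraixit

Rule 1 (intervocalic spirantization): /p/ is a stop between vowels /i/ and /u/, so it spirantizes to the fricative [f]. /k/ is a stop between vowels /i/ and /a/, so it spirantizes to the fricative [x]. /k/ is a stop between vowels /i/ and /i/, so it spirantizes to the fricative [x]. /zipubbikarraikid/ → zifubbixarraixid.
Rule 2 (degemination): /bb/ is a geminate; the first /b/ deletes. /rr/ is a geminate; the first /r/ deletes. /zifubbixarraixid/ → zifubixaraixid.
Rule 3 (post-nasal voicing): no segment meets the environment; /zifubixaraixid/ is unchanged.
Rule 4 (final devoicing): /d/ is a voiced obstruent in word-final position, so it devoices to [t]. /zifubixaraixid/ → zifubixaraixit.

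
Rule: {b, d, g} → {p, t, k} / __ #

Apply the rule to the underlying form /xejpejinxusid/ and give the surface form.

/d/ is a voiced stop in word-final position, so it devoices to [t].
Surface form: [xejpejinxusit].

xejpejinxusit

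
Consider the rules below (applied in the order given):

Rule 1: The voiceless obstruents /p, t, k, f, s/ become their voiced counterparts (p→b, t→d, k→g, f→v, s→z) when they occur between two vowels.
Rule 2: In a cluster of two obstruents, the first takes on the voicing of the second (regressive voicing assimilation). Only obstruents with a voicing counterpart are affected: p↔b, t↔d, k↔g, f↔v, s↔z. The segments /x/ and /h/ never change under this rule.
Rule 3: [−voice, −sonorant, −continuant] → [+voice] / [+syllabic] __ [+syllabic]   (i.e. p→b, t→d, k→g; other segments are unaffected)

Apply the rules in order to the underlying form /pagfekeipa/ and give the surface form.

pakfegeiba

Rule 1 (intervocalic voicing): /k/ is a voiceless obstruent between vowels /e/ and /e/, so it voices to [g]. /p/ is a voiceless obstruent between vowels /i/ and /a/, so it voices to [b]. /pagfekeipa/ → pagfegeiba.
Rule 2 (regressive voicing assimilation): /g/ precedes the voiceless obstruent /f/, so it devoices to [k] by assimilation. /pagfegeiba/ → pakfegeiba.
Rule 3 (intervocalic voicing): no segment meets the environment; /pakfegeiba/ is unchanged.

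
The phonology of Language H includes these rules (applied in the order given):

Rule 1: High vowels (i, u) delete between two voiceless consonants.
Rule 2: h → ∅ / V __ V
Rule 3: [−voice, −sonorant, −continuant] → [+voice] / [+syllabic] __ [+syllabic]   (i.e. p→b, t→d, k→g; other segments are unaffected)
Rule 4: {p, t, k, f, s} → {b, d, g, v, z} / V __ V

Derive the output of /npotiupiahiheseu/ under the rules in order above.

npodiubiahhezeu

Rule 1 (high vowel syncope): /i/ is a high vowel flanked by voiceless consonants /h/ and /h/, so it deletes. /npotiupiahiheseu/ → npotiupiahheseu.
Rule 2 (intervocalic h-deletion): no segment meets the environment; /npotiupiahheseu/ is unchanged.
Rule 3 (intervocalic voicing): /t/ is a voiceless stop between vowels /o/ and /i/, so it voices to [d]. /p/ is a voiceless stop between vowels /u/ and /i/, so it voices to [b]. /npotiupiahheseu/ → npodiubiahheseu.
Rule 4 (intervocalic voicing): /s/ is a voiceless obstruent between vowels /e/ and /e/, so it voices to [z]. /npodiubiahheseu/ → npodiubiahhezeu.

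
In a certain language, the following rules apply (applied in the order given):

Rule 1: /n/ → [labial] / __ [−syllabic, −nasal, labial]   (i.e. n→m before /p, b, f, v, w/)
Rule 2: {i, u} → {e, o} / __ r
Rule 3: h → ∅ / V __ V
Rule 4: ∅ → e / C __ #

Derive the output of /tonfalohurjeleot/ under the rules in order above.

Rule 1 (nasal place assimilation): /n/ precedes the labial consonant /f/, so it assimilates in place to [m]. /tonfalohurjeleot/ → tomfalohurjeleot.
Rule 2 (pre-rhotic lowering): /u/ is a high vowel immediately before /r/, so it lowers to [o]. /tomfalohurjeleot/ → tomfalohorjeleot.
Rule 3 (intervocalic h-deletion): /h/ occurs between vowels /o/ and /o/, so it deletes. /tomfalohorjeleot/ → tomfaloorjeleot.
Rule 4 (final e-epenthesis): the form ends in the consonant /t/, so [e] is inserted word-finally. /tomfaloorjeleot/ → tomfaloorjeleote.

tomfaloorjeleote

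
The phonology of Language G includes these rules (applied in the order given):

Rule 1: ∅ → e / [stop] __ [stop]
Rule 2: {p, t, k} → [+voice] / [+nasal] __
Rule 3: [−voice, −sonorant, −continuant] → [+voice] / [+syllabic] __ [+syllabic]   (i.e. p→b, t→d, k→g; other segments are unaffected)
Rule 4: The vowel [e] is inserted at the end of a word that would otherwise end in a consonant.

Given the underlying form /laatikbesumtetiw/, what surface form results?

laadigebesumdediwe

Rule 1 (stop-cluster e-epenthesis): /k/ and /b/ form a stop–stop cluster, so [e] is inserted between them. /laatikbesumtetiw/ → laatikebesumtetiw.
Rule 2 (post-nasal voicing): /t/ is a voiceless stop immediately after the nasal /m/, so it voices to [d]. /laatikebesumtetiw/ → laatikebesumdetiw.
Rule 3 (intervocalic voicing): /t/ is a voiceless stop between vowels /a/ and /i/, so it voices to [d]. /k/ is a voiceless stop between vowels /i/ and /e/, so it voices to [g]. /t/ is a voiceless stop between vowels /e/ and /i/, so it voices to [d]. /laatikebesumdetiw/ → laadigebesumdediw.
Rule 4 (final e-epenthesis): the form ends in the consonant /w/, so [e] is inserted word-finally. /laadigebesumdediw/ → laadigebesumdediwe.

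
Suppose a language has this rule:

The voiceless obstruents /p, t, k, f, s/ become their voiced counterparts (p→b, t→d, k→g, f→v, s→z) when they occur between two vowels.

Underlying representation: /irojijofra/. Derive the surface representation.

irojijofra

No segment of /irojijofra/ meets the structural description of the rule, so the form surfaces unchanged.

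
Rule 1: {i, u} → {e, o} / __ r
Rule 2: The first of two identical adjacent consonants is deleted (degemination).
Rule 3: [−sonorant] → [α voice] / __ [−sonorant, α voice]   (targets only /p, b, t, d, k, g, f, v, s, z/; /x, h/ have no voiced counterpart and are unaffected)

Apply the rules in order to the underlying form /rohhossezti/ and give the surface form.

Rule 1 (pre-rhotic lowering): no segment meets the environment; /rohhossezti/ is unchanged.
Rule 2 (degemination): /hh/ is a geminate; the first /h/ deletes. /ss/ is a geminate; the first /s/ deletes. /rohhossezti/ → rohosezti.
Rule 3 (regressive voicing assimilation): /z/ precedes the voiceless obstruent /t/, so it devoices to [s] by assimilation. /rohosezti/ → rohosesti.

rohosesti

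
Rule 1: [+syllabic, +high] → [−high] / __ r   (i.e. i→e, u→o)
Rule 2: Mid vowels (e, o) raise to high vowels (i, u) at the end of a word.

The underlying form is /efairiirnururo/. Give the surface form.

Rule 1 (pre-rhotic lowering): /i/ is a high vowel immediately before /r/, so it lowers to [e]. /i/ is a high vowel immediately before /r/, so it lowers to [e]. /u/ is a high vowel immediately before /r/, so it lowers to [o]. /u/ is a high vowel immediately before /r/, so it lowers to [o]. /efairiirnururo/ → efaeriernororo.
Rule 2 (final vowel raising): /o/ is a mid vowel in word-final position, so it raises to [u]. /efaeriernororo/ → efaeriernororu.

efaeriernororu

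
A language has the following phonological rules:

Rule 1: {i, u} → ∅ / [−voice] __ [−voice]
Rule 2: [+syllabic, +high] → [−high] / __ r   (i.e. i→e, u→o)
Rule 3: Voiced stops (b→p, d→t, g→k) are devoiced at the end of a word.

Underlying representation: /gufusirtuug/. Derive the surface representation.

Rule 1 (high vowel syncope): /u/ is a high vowel flanked by voiceless consonants /f/ and /s/, so it deletes. /gufusirtuug/ → gufsirtuug.
Rule 2 (pre-rhotic lowering): /i/ is a high vowel immediately before /r/, so it lowers to [e]. /gufsirtuug/ → gufsertuug.
Rule 3 (final devoicing): /g/ is a voiced stop in word-final position, so it devoices to [k]. /gufsertuug/ → gufsertuuk.

gufsertuuk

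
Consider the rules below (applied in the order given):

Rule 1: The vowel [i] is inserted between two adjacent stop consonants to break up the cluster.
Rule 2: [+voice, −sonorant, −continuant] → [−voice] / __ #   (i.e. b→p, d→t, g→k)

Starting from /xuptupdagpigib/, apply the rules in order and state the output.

Rule 1 (stop-cluster i-epenthesis): /p/ and /t/ form a stop–stop cluster, so [i] is inserted between them. /p/ and /d/ form a stop–stop cluster, so [i] is inserted between them. /g/ and /p/ form a stop–stop cluster, so [i] is inserted between them. /xuptupdagpigib/ → xupitupidagipigib.
Rule 2 (final devoicing): /b/ is a voiced stop in word-final position, so it devoices to [p]. /xupitupidagipigib/ → xupitupidagipigip.

xupitupidagipigip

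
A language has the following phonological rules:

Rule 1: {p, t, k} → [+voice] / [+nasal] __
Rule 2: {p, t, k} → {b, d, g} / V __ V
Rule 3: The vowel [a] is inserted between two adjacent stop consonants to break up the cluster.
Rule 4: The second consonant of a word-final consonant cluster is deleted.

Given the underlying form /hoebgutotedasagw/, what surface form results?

Rule 1 (post-nasal voicing): no segment meets the environment; /hoebgutotedasagw/ is unchanged.
Rule 2 (intervocalic voicing): /t/ is a voiceless stop between vowels /u/ and /o/, so it voices to [d]. /t/ is a voiceless stop between vowels /o/ and /e/, so it voices to [d]. /hoebgutotedasagw/ → hoebgudodedasagw.
Rule 3 (stop-cluster a-epenthesis): /b/ and /g/ form a stop–stop cluster, so [a] is inserted between them. /hoebgudodedasagw/ → hoebagudodedasagw.
Rule 4 (final cluster simplification): /w/ is the second consonant of a word-final cluster /gw/, so it deletes. /hoebagudodedasagw/ → hoebagudodedasag.

hoebagudodedasag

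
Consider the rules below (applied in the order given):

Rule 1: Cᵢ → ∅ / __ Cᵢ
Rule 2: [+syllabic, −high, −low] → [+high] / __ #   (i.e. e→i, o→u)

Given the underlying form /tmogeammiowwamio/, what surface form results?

tmogeamiowamiu

Rule 1 (degemination): /mm/ is a geminate; the first /m/ deletes. /ww/ is a geminate; the first /w/ deletes. /tmogeammiowwamio/ → tmogeamiowamio.
Rule 2 (final vowel raising): /o/ is a mid vowel in word-final position, so it raises to [u]. /tmogeamiowamio/ → tmogeamiowamiu.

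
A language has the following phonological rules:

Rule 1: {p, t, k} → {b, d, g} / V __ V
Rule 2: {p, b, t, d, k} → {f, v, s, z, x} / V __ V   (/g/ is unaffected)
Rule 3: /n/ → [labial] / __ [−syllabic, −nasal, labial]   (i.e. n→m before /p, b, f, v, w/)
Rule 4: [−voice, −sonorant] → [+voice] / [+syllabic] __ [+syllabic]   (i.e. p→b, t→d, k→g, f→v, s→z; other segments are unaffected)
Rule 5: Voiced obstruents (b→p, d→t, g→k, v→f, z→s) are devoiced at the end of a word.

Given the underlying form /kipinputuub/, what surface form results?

kivimpuzuup

Rule 1 (intervocalic voicing): /p/ is a voiceless stop between vowels /i/ and /i/, so it voices to [b]. /t/ is a voiceless stop between vowels /u/ and /u/, so it voices to [d]. /kipinputuub/ → kibinpuduub.
Rule 2 (intervocalic spirantization): /b/ is a stop between vowels /i/ and /i/, so it spirantizes to the fricative [v]. /d/ is a stop between vowels /u/ and /u/, so it spirantizes to the fricative [z]. /kibinpuduub/ → kivinpuzuub.
Rule 3 (nasal place assimilation): /n/ precedes the labial consonant /p/, so it assimilates in place to [m]. /kivinpuzuub/ → kivimpuzuub.
Rule 4 (intervocalic voicing): no segment meets the environment; /kivimpuzuub/ is unchanged.
Rule 5 (final devoicing): /b/ is a voiced obstruent in word-final position, so it devoices to [p]. /kivimpuzuub/ → kivimpuzuup.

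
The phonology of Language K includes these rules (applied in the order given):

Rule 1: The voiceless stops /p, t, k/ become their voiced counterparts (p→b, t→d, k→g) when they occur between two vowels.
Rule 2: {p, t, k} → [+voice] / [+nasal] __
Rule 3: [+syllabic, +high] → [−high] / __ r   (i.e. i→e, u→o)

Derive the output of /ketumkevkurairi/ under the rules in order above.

kedumgevkoraeri

Rule 1 (intervocalic voicing): /t/ is a voiceless stop between vowels /e/ and /u/, so it voices to [d]. /ketumkevkurairi/ → kedumkevkurairi.
Rule 2 (post-nasal voicing): /k/ is a voiceless stop immediately after the nasal /m/, so it voices to [g]. /kedumkevkurairi/ → kedumgevkurairi.
Rule 3 (pre-rhotic lowering): /u/ is a high vowel immediately before /r/, so it lowers to [o]. /i/ is a high vowel immediately before /r/, so it lowers to [e]. /kedumgevkurairi/ → kedumgevkoraeri.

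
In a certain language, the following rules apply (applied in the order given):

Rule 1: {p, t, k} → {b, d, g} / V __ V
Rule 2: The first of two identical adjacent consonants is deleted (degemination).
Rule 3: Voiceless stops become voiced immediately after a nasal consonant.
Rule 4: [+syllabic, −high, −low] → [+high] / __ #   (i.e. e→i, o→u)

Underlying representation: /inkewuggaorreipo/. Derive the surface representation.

Rule 1 (intervocalic voicing): /p/ is a voiceless stop between vowels /i/ and /o/, so it voices to [b]. /inkewuggaorreipo/ → inkewuggaorreibo.
Rule 2 (degemination): /gg/ is a geminate; the first /g/ deletes. /rr/ is a geminate; the first /r/ deletes. /inkewuggaorreibo/ → inkewugaoreibo.
Rule 3 (post-nasal voicing): /k/ is a voiceless stop immediately after the nasal /n/, so it voices to [g]. /inkewugaoreibo/ → ingewugaoreibo.
Rule 4 (final vowel raising): /o/ is a mid vowel in word-final position, so it raises to [u]. /ingewugaoreibo/ → ingewugaoreibu.

ingewugaoreibu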